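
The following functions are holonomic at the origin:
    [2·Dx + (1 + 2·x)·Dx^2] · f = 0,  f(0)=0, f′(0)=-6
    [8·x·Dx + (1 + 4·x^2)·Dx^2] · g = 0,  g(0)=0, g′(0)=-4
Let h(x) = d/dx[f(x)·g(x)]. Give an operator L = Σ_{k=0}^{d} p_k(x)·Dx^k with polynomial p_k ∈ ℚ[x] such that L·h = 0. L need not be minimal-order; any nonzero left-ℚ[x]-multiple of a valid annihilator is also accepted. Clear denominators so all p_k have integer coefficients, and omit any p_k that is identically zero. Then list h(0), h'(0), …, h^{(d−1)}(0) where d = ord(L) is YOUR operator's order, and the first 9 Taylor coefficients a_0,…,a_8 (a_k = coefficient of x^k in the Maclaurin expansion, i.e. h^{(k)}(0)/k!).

f: a_k = 0, -6, 6, -8, 12, -96/5, 32, -384/7, 96, …
g: a_k = 0, -4, 0, 16/3, 0, -64/5, 0, 256/7, 0, …
h₀=f·g: eliminate ⇒ L₀, order ≤ 2·2.
h=h₀': d/dx-closure on L₀ ⇒ L.
L = (192 + 704·x + 2560·x^2 + 9984·x^3 + 15360·x^4 + 13312·x^5 + 4096·x^7) + (72 + 992·x + 4928·x^2 + 15488·x^3 + 34816·x^4 + 47616·x^5 + 35840·x^6 + 6144·x^7 + 14336·x^8)·Dx + (24 + 256·x + 1536·x^2 + 4992·x^3 + 11520·x^4 + 19968·x^5 + 24576·x^6 + 18432·x^7 + 6144·x^8 + 8192·x^9)·Dx^2 + (5 + 36·x + 148·x^2 + 448·x^3 + 1056·x^4 + 1920·x^5 + 2688·x^6 + 3072·x^7 + 2304·x^8 + 1024·x^9 + 1024·x^10)·Dx^3  (order 3).
h: a_k = 0, 48, -72, 0, -80, 3328/5, -4928/5, 0, -46464/35, …
ICs: h(0) = 0, h′(0) = 48, h′′(0) = -144.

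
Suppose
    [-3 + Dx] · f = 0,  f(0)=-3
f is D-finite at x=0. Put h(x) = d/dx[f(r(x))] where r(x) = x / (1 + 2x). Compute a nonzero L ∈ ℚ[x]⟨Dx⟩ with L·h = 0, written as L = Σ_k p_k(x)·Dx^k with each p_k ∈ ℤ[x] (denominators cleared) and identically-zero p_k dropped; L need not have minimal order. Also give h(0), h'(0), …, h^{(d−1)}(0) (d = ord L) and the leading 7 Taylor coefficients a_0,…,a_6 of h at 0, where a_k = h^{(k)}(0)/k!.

L = (-1 - 8·x) + (-1 - 4·x - 4·x^2)·Dx  (order 1).
h: a_k = -9, 9, 27/2, -153/2, 1557/8, -14229/40, 37323/80, …
ICs: h(0) = -9.

f: a_k = -3, -9, -27/2, -27/2, -81/8, -243/40, -243/80, …
L₀ from L_f via x↦r, Dx↦r'^{-1}Dx.
h=h₀': d/dx-closure on L₀ ⇒ L.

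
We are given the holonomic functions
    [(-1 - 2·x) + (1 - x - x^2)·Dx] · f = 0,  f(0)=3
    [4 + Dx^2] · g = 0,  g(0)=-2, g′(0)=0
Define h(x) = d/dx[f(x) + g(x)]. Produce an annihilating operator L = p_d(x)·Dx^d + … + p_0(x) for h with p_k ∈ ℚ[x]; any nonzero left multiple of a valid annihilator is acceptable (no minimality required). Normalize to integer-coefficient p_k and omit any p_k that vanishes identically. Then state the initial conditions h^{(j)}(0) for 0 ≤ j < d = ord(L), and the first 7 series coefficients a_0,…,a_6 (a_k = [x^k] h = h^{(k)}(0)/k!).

L = (272 + 704·x + 880·x^2 + 400·x^3 + 320·x^4 + 144·x^5 + 48·x^6) + (-44 - 52·x + 108·x^2 + 80·x^3 + 40·x^4 + 72·x^5 + 56·x^6 + 16·x^7)·Dx + (68 + 176·x + 220·x^2 + 100·x^3 + 80·x^4 + 36·x^5 + 12·x^6)·Dx^2 + (-11 - 13·x + 27·x^2 + 20·x^3 + 10·x^4 + 18·x^5 + 14·x^6 + 4·x^7)·Dx^3  (order 3).
h: a_k = 3, 20, 27, 164/3, 120, 3526/15, 441, …
ICs: h(0) = 3, h′(0) = 20, h′′(0) = 54.

f: a_k = 3, 3, 6, 9, 15, 24, 39, …
g: a_k = -2, 0, 4, 0, -4/3, 0, 8/45, …
f+g: L₀ = lclm(L_f,L_g), ord ≤ 1+2.
h=h₀': d/dx-closure on L₀ ⇒ L.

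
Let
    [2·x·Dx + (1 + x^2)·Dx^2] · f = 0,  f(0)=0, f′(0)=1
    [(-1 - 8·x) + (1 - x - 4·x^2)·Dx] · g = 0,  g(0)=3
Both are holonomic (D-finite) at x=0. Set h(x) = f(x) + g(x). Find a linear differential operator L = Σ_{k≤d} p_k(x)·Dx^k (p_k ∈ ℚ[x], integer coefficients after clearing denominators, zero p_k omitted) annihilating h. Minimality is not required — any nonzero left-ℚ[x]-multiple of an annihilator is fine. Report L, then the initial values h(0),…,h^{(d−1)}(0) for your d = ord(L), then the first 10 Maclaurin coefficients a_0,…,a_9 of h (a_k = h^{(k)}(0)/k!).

f: a_k = 0, 1, 0, -1/3, 0, 1/5, 0, -1/7, 0, 1/9, …
g: a_k = 3, 3, 15, 27, 87, 195, 543, 1323, 3495, 8787, …
L₀ := lclm(L_f,L_g); ord L₀ ≤ 2+1.
L = (10 - 40·x - 478·x^2 - 864·x^3 - 2496·x^4 - 384·x^6)·Dx + (-28 - 246·x - 316·x^2 - 1182·x^3 - 752·x^4 - 2048·x^5 - 48·x^6 - 384·x^7)·Dx^2 + (5 + 8·x + 32·x^2 - 104·x^3 - 197·x^4 - 128·x^5 - 288·x^6 - 16·x^7 - 64·x^8)·Dx^3  (order 3).
h: a_k = 3, 4, 15, 80/3, 87, 976/5, 543, 9260/7, 3495, 79084/9, …
ICs: h(0) = 3, h′(0) = 4, h′′(0) = 30.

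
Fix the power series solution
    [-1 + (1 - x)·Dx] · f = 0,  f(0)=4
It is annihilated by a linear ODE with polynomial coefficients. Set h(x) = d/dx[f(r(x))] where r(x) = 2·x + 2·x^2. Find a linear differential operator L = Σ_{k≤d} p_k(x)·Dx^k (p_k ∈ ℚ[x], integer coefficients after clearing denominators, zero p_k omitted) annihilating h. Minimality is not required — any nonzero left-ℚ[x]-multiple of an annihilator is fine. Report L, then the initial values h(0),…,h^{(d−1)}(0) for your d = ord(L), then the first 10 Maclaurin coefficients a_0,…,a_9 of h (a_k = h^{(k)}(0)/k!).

L = (6 + 12·x + 12·x^2) + (-1 + 6·x^2 + 4·x^3)·Dx  (order 1).
h: a_k = 8, 48, 192, 704, 2400, 7872, 25088, 78336, 240768, 730880, …
ICs: h(0) = 8.

f: a_k = 4, 4, 4, 4, 4, 4, 4, 4, 4, 4, …
Substitute x→r, Dx→(1/r')Dx; clear ⇒ L₀.
h₀' ⇒ L via d/dx closure of L₀.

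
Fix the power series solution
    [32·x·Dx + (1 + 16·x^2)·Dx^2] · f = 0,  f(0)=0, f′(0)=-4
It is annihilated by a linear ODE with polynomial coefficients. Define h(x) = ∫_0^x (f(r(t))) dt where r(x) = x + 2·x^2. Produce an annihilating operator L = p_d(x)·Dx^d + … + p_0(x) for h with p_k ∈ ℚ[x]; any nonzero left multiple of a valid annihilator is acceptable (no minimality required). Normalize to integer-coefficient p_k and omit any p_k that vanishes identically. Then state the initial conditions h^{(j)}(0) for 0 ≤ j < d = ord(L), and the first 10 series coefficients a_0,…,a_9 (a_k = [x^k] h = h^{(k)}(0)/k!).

f: a_k = 0, -4, 0, 64/3, 0, -1024/5, 0, 16384/7, 0, -262144/9, …
Change of var in L_f (x↦r) gives L₀.
∫: right-multiply L₀ by Dx.
L = (-4 + 32·x + 256·x^2 + 768·x^3 + 768·x^4)·Dx^2 + (1 + 4·x + 16·x^2 + 128·x^3 + 320·x^4 + 256·x^5)·Dx^3  (order 3).
h: a_k = 0, 0, -2, -8/3, 16/3, 128/5, 128/15, -5632/21, -5120/7, 16384/9, …
ICs: h(0) = 0, h′(0) = 0, h′′(0) = -4.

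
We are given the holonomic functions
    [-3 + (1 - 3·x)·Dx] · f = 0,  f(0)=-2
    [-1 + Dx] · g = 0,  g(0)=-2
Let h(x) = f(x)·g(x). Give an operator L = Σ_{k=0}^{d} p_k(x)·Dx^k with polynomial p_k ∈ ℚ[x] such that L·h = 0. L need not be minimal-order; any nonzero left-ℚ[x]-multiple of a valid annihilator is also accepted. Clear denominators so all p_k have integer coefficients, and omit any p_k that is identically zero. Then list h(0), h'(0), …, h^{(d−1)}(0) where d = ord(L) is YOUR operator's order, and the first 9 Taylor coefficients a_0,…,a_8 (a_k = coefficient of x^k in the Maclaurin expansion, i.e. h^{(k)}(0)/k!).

f: a_k = -2, -6, -18, -54, -162, -486, -1458, -4374, -13122, …
g: a_k = -2, -2, -1, -1/3, -1/12, -1/60, -1/360, -1/2520, -1/20160, …
h₀=f·g: eliminate ⇒ L₀, order ≤ 1·1.
L = (4 - 3·x) + (-1 + 3·x)·Dx  (order 1).
h: a_k = 4, 16, 50, 452/3, 2713/6, 20348/15, 732529/180, 1538311/126, 369194641/10080, …
ICs: h(0) = 4.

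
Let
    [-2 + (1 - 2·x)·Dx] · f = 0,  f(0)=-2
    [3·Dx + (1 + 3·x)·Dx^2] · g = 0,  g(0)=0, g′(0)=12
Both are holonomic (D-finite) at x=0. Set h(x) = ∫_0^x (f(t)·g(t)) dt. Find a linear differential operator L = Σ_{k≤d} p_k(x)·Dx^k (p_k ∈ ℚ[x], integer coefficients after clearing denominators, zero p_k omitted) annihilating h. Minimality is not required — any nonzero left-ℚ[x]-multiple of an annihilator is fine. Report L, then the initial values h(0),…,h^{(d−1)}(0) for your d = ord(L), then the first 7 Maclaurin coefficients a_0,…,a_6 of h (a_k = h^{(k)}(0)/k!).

L = 6·Dx + (1 + 18·x)·Dx^2 + (-1 - x + 6·x^2)·Dx^3  (order 3).
h: a_k = 0, 0, -12, -4, -24, -6, -374/5, …
ICs: h(0) = 0, h′(0) = 0, h′′(0) = -24.

f: a_k = -2, -4, -8, -16, -32, -64, -128, …
g: a_k = 0, 12, -18, 36, -81, 972/5, -486, …
Product ⇒ symmetric product L₀, ord ≤ 2.
Integrate: L := L₀·Dx.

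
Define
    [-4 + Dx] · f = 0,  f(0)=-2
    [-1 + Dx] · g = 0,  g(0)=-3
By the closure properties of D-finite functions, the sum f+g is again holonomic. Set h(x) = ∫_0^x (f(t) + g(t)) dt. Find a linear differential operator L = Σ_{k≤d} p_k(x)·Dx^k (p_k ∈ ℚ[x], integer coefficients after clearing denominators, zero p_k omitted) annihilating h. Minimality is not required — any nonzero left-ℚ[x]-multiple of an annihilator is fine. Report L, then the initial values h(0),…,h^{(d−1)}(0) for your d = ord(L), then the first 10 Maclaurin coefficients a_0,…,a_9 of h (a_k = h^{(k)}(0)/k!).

f: a_k = -2, -8, -16, -64/3, -64/3, -256/15, -512/45, -2048/315, -1024/315, -4096/2835, …
g: a_k = -3, -3, -3/2, -1/2, -1/8, -1/40, -1/240, -1/1680, -1/13440, -1/120960, …
Sum ⇒ L₀ = lclm(L_f,L_g) in ℚ(x)⟨Dx⟩.
∫: right-multiply L₀ by Dx.
L = 4·Dx - 5·Dx^2 + Dx^3  (order 3).
h: a_k = 0, -5, -11/2, -35/6, -131/24, -103/24, -2051/720, -1639/1008, -32771/40320, -3745/10368, …
ICs: h(0) = 0, h′(0) = -5, h′′(0) = -11.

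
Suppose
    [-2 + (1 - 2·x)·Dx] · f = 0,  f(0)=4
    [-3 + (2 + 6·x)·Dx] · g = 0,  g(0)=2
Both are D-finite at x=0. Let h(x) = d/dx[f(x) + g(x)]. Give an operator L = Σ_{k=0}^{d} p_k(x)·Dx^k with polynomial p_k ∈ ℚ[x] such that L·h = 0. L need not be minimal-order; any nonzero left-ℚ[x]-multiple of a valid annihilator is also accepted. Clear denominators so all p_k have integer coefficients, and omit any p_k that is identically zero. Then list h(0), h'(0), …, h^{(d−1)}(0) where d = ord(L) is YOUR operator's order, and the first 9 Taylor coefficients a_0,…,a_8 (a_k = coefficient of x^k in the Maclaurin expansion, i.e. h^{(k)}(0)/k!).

f: a_k = 4, 8, 16, 32, 64, 128, 256, 512, 1024, …
g: a_k = 2, 3, -9/4, 27/8, -405/64, 1701/128, -15309/512, 72171/1024, -2814669/16384, …
Sum ⇒ L₀ = lclm(L_f,L_g) in ℚ(x)⟨Dx⟩.
Differentiate: ansatz ord ≤ ord L₀ ⇒ L.
L = (-252 - 216·x) + (-69 - 684·x - 756·x^2)·Dx + (22 + 58·x - 96·x^2 - 216·x^3)·Dx^2  (order 2).
h: a_k = 11, 55/2, 849/8, 3691/16, 90425/128, 347289/256, 4175213/1024, 13962547/2048, 730639881/32768, …
ICs: h(0) = 11, h′(0) = 55/2.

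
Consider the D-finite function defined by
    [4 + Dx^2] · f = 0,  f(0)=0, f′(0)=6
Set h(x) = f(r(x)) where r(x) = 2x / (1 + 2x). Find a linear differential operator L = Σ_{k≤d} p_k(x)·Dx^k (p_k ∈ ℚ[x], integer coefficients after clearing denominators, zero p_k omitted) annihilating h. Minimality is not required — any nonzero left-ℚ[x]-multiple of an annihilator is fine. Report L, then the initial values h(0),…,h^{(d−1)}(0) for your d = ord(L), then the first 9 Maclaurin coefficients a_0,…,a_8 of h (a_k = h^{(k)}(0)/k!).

L = 16 + (4 + 24·x + 48·x^2 + 32·x^3)·Dx + (1 + 8·x + 24·x^2 + 32·x^3 + 16·x^4)·Dx^2  (order 2).
h: a_k = 0, 12, -24, 16, 96, -2752/5, 1920, -565504/105, 194048/15, …
ICs: h(0) = 0, h′(0) = 12.

f: a_k = 0, 6, 0, -4, 0, 4/5, 0, -8/105, 0, …
Substitute x→r, Dx→(1/r')Dx; clear ⇒ L₀.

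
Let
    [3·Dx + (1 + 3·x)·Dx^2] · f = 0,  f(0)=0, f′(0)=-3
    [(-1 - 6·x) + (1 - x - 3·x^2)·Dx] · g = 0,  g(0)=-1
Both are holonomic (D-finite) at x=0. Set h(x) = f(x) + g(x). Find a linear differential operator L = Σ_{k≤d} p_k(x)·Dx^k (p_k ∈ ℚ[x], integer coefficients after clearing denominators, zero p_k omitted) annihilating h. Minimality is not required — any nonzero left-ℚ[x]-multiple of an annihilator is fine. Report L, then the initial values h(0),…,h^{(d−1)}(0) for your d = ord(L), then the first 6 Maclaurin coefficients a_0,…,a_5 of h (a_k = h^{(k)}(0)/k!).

f: a_k = 0, -3, 9/2, -9, 81/4, -243/5, …
g: a_k = -1, -1, -4, -7, -19, -40, …
L₀ := lclm(L_f,L_g); ord L₀ ≤ 2+1.
L = (-270 - 1422·x - 3780·x^2 - 2916·x^3 - 2916·x^4)·Dx + (-24 - 468·x - 2736·x^2 - 5616·x^3 - 5994·x^4 - 4860·x^5)·Dx^2 + (11 + 79·x + 129·x^2 - 171·x^3 - 783·x^4 - 1377·x^5 - 972·x^6)·Dx^3  (order 3).
h: a_k = -1, -4, 1/2, -16, 5/4, -443/5, …
ICs: h(0) = -1, h′(0) = -4, h′′(0) = 1.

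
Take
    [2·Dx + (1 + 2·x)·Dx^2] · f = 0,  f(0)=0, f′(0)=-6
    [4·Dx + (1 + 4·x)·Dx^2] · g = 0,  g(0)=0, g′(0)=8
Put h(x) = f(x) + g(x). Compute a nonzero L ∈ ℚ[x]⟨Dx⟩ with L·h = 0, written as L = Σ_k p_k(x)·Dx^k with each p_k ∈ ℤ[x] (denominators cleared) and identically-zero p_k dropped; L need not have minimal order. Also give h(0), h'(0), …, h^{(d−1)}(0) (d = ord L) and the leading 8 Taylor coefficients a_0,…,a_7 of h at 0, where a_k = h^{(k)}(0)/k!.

L = 16·Dx + (12 + 32·x)·Dx^2 + (1 + 6·x + 8·x^2)·Dx^3  (order 3).
h: a_k = 0, 2, -10, 104/3, -116, 1952/5, -4000/3, 32384/7, …
ICs: h(0) = 0, h′(0) = 2, h′′(0) = -20.

f: a_k = 0, -6, 6, -8, 12, -96/5, 32, -384/7, …
g: a_k = 0, 8, -16, 128/3, -128, 2048/5, -4096/3, 32768/7, …
L₀ := lclm(L_f,L_g); ord L₀ ≤ 2+2.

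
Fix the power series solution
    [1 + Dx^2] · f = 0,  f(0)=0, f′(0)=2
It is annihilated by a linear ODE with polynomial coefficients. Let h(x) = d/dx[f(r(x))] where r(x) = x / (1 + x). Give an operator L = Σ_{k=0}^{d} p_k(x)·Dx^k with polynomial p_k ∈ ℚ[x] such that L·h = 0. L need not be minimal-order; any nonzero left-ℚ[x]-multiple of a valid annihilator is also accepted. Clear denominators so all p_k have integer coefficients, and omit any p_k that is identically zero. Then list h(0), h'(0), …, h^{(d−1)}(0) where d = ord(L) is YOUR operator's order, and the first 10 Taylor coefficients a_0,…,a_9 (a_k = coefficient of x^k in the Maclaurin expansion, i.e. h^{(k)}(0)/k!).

f: a_k = 0, 2, 0, -1/3, 0, 1/60, 0, -1/2520, 0, 1/181440, …
Substitute x→r, Dx→(1/r')Dx; clear ⇒ L₀.
h₀' ⇒ L via d/dx closure of L₀.
L = (7 + 12·x + 6·x^2) + (6 + 18·x + 18·x^2 + 6·x^3)·Dx + (1 + 4·x + 6·x^2 + 4·x^3 + x^4)·Dx^2  (order 2).
h: a_k = 2, -4, 5, -4, 1/12, 15/2, -6931/360, 1591/45, -224179/4032, 159935/2016, …
ICs: h(0) = 2, h′(0) = -4.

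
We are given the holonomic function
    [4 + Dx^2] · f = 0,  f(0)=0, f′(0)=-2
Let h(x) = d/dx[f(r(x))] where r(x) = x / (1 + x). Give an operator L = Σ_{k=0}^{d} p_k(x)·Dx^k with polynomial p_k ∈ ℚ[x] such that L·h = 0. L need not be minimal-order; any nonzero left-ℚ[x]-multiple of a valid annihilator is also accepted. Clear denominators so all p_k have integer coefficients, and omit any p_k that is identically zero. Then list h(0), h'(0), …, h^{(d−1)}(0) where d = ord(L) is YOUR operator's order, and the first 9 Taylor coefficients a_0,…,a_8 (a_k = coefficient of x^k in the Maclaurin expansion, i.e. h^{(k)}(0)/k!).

f: a_k = 0, -2, 0, 4/3, 0, -4/15, 0, 8/315, 0, …
f∘r: x↦r, Dx↦Dx/r' in L_f ⇒ L₀.
h₀' ⇒ L via d/dx closure of L₀.
L = (10 + 12·x + 6·x^2) + (6 + 18·x + 18·x^2 + 6·x^3)·Dx + (1 + 4·x + 6·x^2 + 4·x^3 + x^4)·Dx^2  (order 2).
h: a_k = -2, 4, -2, -8, 86/3, -60, 4418/45, -6064/45, 49262/315, …
ICs: h(0) = -2, h′(0) = 4.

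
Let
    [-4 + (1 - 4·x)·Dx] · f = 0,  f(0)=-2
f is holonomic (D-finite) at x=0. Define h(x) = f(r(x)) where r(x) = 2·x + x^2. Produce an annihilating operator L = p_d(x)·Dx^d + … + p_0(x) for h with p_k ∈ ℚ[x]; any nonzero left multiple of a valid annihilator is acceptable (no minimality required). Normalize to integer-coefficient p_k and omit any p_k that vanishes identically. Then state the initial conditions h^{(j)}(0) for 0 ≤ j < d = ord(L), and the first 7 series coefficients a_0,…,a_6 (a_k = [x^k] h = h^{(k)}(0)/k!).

L = (8 + 8·x) + (-1 + 8·x + 4·x^2)·Dx  (order 1).
h: a_k = -2, -16, -136, -1152, -9760, -82688, -700544, …
ICs: h(0) = -2.

f: a_k = -2, -8, -32, -128, -512, -2048, -8192, …
L₀ from L_f via x↦r, Dx↦r'^{-1}Dx.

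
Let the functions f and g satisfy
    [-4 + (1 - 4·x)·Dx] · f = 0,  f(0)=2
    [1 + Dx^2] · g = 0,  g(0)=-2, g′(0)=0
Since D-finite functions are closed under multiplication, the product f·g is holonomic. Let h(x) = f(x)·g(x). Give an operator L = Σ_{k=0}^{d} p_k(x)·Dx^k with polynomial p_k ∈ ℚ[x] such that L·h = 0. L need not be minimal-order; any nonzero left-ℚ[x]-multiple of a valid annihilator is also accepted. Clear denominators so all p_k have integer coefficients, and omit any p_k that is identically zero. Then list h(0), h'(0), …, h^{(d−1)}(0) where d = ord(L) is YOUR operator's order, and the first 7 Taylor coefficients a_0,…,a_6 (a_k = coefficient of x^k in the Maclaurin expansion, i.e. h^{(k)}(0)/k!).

L = (-1 + 4·x) + 8·Dx + (-1 + 4·x)·Dx^2  (order 2).
h: a_k = -4, -16, -62, -248, -5953/6, -11906/3, -2857439/180, …
ICs: h(0) = -4, h′(0) = -16.

f: a_k = 2, 8, 32, 128, 512, 2048, 8192, …
g: a_k = -2, 0, 1, 0, -1/12, 0, 1/360, …
f·g: L₀ = L_f ⊗_s L_g, ord ≤ 1·2.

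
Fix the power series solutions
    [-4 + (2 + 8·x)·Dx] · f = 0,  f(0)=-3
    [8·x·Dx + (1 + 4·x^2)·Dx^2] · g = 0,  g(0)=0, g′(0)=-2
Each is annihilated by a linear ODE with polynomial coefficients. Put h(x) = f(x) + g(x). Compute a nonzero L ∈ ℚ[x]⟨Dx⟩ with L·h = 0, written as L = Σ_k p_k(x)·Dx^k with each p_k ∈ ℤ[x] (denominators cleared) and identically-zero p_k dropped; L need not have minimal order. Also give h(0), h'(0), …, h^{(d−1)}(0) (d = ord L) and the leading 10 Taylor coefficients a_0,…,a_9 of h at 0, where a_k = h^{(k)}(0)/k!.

L = (-8 - 80·x + 96·x^2 + 192·x^3)·Dx + (-10 - 32·x - 64·x^2 + 384·x^3 + 672·x^4)·Dx^2 + (-1 + 24·x^2 + 48·x^3 + 112·x^4 + 192·x^5)·Dx^3  (order 3).
h: a_k = -3, -8, 6, -28/3, 30, -452/5, 252, -5416/7, 2574, -77732/9, …
ICs: h(0) = -3, h′(0) = -8, h′′(0) = 12.

f: a_k = -3, -6, 6, -12, 30, -84, 252, -792, 2574, -8580, …
g: a_k = 0, -2, 0, 8/3, 0, -32/5, 0, 128/7, 0, -512/9, …
Sum ⇒ L₀ = lclm(L_f,L_g) in ℚ(x)⟨Dx⟩.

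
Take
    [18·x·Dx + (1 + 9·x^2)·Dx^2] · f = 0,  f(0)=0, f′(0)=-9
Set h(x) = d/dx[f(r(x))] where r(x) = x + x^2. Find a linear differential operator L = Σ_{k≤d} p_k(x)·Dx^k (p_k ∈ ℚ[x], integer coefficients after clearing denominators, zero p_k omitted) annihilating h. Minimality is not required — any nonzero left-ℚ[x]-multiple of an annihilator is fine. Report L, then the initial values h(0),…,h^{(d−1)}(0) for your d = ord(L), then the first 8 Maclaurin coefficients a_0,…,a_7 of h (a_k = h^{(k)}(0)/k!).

f: a_k = 0, -9, 0, 27, 0, -729/5, 0, 6561/7, …
L₀ from L_f via x↦r, Dx↦r'^{-1}Dx.
Derive L from L₀ (diff closure).
L = (-2 + 18·x + 72·x^2 + 108·x^3 + 54·x^4) + (1 + 2·x + 9·x^2 + 36·x^3 + 45·x^4 + 18·x^5)·Dx  (order 1).
h: a_k = -9, -18, 81, 324, -324, -4212, -3645, 40824, …
ICs: h(0) = -9.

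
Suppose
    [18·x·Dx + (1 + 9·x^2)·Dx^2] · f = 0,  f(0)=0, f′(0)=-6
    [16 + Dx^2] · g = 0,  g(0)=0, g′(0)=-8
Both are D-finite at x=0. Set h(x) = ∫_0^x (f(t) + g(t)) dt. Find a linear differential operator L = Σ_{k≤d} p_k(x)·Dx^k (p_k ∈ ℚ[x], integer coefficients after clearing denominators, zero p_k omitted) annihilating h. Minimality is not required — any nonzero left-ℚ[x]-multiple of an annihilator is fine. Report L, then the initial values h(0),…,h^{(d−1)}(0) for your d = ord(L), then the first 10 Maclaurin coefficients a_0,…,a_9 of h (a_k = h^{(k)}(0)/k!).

L = (-13248·x + 181440·x^3 + 186624·x^5)·Dx^2 + (-16 + 6048·x^2 + 66096·x^4 + 93312·x^6)·Dx^3 + (-828·x + 11340·x^3 + 11664·x^5)·Dx^4 + (-1 + 378·x^2 + 4131·x^4 + 5832·x^6)·Dx^5  (order 5).
h: a_k = 0, 0, -7, 0, 59/6, 0, -857/45, 0, 99439/1260, 0, …
ICs: h(0) = 0, h′(0) = 0, h′′(0) = -14, h′′′(0) = 0, h′′′′(0) = 236.

f: a_k = 0, -6, 0, 18, 0, -486/5, 0, 4374/7, 0, -4374, …
g: a_k = 0, -8, 0, 64/3, 0, -256/15, 0, 2048/315, 0, -4096/2835, …
Sum ⇒ L₀ = lclm(L_f,L_g) in ℚ(x)⟨Dx⟩.
∫: right-multiply L₀ by Dx.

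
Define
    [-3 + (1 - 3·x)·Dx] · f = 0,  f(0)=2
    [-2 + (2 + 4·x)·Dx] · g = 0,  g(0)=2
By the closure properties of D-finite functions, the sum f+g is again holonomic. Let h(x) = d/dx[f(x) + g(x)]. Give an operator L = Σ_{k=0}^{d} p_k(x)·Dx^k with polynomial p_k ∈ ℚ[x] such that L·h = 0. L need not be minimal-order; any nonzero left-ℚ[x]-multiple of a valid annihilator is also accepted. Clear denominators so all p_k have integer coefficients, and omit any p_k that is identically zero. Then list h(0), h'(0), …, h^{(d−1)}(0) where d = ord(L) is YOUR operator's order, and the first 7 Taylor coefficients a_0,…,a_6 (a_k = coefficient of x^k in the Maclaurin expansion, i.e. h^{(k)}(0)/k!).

f: a_k = 2, 6, 18, 54, 162, 486, 1458, …
g: a_k = 2, 2, -1, 1, -5/4, 7/4, -21/8, …
h₀=f+g: left-lcm gives L₀, ord ≤ 2.
Derive L from L₀ (diff closure).
L = (-72 - 54·x) + (-51 - 234·x - 189·x^2)·Dx + (7 + 2·x - 51·x^2 - 54·x^3)·Dx^2  (order 2).
h: a_k = 8, 34, 165, 643, 9755/4, 34929/4, 245175/8, …
ICs: h(0) = 8, h′(0) = 34.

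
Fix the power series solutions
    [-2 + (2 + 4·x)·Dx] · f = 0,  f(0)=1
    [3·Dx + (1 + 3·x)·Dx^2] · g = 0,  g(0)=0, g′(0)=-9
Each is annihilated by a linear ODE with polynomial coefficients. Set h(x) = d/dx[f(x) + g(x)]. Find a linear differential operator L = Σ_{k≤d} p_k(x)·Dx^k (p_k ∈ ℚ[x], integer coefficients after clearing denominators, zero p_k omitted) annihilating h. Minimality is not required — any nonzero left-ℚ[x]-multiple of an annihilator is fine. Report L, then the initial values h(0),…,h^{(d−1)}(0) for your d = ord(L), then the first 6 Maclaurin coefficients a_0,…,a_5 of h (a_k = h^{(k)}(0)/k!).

f: a_k = 1, 1, -1/2, 1/2, -5/8, 7/8, …
g: a_k = 0, -9, 27/2, -27, 243/4, -729/5, …
h₀=f+g: left-lcm gives L₀, ord ≤ 3.
Differentiate: ansatz ord ≤ ord L₀ ⇒ L.
L = (9 + 9·x) + (15 + 54·x + 45·x^2)·Dx + (2 + 13·x + 27·x^2 + 18·x^3)·Dx^2  (order 2).
h: a_k = -8, 26, -159/2, 481/2, -5797/8, 17433/8, …
ICs: h(0) = -8, h′(0) = 26.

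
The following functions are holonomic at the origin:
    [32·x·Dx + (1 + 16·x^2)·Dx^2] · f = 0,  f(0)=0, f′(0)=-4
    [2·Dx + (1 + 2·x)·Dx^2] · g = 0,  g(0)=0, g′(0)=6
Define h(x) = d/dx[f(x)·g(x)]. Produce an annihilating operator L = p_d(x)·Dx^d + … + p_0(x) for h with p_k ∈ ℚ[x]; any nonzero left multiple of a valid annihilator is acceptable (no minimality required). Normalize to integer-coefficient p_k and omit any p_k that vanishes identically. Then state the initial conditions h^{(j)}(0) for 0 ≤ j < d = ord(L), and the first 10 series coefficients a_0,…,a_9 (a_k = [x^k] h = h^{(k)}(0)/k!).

L = (2304 + 8960·x + 114688·x^2 + 552960·x^3 + 983040·x^4 + 851968·x^5 + 1048576·x^7) + (1032 + 14720·x + 111872·x^2 + 616448·x^3 + 1884160·x^4 + 3047424·x^5 + 2293760·x^6 + 1572864·x^7 + 3670016·x^8)·Dx + (72 + 2512·x + 19968·x^2 + 99072·x^3 + 393216·x^4 + 1019904·x^5 + 1572864·x^6 + 1376256·x^7 + 1572864·x^8 + 2097152·x^9)·Dx^2 + (17 + 132·x + 964·x^2 + 4864·x^3 + 18432·x^4 + 55296·x^5 + 129024·x^6 + 196608·x^7 + 196608·x^8 + 262144·x^9 + 262144·x^10)·Dx^3  (order 3).
h: a_k = 0, -48, 72, 384, -400, -34048/5, 38528/5, 503808/5, -3743616/35, -167456768/105, …
ICs: h(0) = 0, h′(0) = -48, h′′(0) = 144.

f: a_k = 0, -4, 0, 64/3, 0, -1024/5, 0, 16384/7, 0, -262144/9, …
g: a_k = 0, 6, -6, 8, -12, 96/5, -32, 384/7, -96, 512/3, …
h₀=f·g: eliminate ⇒ L₀, order ≤ 2·2.
Differentiate: ansatz ord ≤ ord L₀ ⇒ L.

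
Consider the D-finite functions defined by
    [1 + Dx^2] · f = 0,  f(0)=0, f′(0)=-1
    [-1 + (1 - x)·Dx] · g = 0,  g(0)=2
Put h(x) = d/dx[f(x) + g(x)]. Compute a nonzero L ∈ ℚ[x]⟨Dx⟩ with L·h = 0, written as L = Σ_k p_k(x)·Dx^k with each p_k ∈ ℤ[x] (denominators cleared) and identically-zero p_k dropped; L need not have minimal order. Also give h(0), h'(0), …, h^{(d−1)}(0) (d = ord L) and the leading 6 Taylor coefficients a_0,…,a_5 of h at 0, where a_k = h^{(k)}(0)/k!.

L = (26 - 4·x + 2·x^2) + (-7 + 9·x - 3·x^2 + x^3)·Dx + (26 - 4·x + 2·x^2)·Dx^2 + (-7 + 9·x - 3·x^2 + x^3)·Dx^3  (order 3).
h: a_k = 1, 4, 13/2, 8, 239/24, 12, …
ICs: h(0) = 1, h′(0) = 4, h′′(0) = 13.

f: a_k = 0, -1, 0, 1/6, 0, -1/120, …
g: a_k = 2, 2, 2, 2, 2, 2, …
h₀=f+g: left-lcm gives L₀, ord ≤ 3.
h₀' ⇒ L via d/dx closure of L₀.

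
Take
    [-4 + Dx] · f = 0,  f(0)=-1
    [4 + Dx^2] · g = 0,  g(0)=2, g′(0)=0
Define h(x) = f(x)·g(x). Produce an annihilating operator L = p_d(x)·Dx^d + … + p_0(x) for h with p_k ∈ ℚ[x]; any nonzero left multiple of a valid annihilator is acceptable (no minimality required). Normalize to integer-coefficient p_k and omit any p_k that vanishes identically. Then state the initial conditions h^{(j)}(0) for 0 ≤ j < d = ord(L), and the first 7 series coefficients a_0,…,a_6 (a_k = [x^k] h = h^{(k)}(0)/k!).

f: a_k = -1, -4, -8, -32/3, -32/3, -128/15, -256/45, …
g: a_k = 2, 0, -4, 0, 4/3, 0, -8/45, …
L₀ := L_f ⊗_s L_g (sym. prod.), ord ≤ 2.
L = 20 - 8·Dx + Dx^2  (order 2).
h: a_k = -2, -8, -12, -16/3, 28/3, 304/15, 104/5, …
ICs: h(0) = -2, h′(0) = -8.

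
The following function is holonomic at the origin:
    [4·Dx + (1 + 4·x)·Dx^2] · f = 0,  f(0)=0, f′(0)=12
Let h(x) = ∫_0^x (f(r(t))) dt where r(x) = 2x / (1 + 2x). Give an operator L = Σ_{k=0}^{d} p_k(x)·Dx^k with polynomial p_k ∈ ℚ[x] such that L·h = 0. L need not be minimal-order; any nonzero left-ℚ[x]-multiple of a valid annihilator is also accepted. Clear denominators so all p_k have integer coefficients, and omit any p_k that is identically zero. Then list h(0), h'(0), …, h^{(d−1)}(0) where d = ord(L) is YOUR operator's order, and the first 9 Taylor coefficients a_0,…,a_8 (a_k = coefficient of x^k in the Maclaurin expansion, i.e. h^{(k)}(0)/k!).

f: a_k = 0, 12, -24, 64, -192, 3072/5, -2048, 49152/7, -24576, …
f∘r: x↦r, Dx↦Dx/r' in L_f ⇒ L₀.
∫: right-multiply L₀ by Dx.
L = (12 + 40·x)·Dx^2 + (1 + 12·x + 20·x^2)·Dx^3  (order 3).
h: a_k = 0, 0, 12, -48, 248, -7488/5, 49984/5, -71424, 3749952/7, …
ICs: h(0) = 0, h′(0) = 0, h′′(0) = 24.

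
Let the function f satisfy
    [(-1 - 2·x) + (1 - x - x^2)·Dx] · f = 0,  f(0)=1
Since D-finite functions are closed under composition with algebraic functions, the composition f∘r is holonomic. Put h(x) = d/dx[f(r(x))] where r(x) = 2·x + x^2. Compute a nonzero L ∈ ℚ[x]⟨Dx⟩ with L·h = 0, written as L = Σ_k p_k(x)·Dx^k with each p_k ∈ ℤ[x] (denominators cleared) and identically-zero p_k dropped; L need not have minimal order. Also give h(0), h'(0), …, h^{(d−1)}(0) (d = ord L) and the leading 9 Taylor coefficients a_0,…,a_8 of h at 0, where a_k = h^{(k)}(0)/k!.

f: a_k = 1, 1, 2, 3, 5, 8, 13, 21, 34, …
h₀=f(r): pull back L_f along r ⇒ L₀.
h₀' ⇒ L via d/dx closure of L₀.
L = (9 + 42·x + 105·x^2 + 164·x^3 + 141·x^4 + 60·x^5 + 10·x^6) + (-1 - 3·x + 9·x^2 + 39·x^3 + 55·x^4 + 39·x^5 + 14·x^6 + 2·x^7)·Dx  (order 1).
h: a_k = 2, 18, 96, 472, 2170, 9570, 41048, 172456, 713232, …
ICs: h(0) = 2.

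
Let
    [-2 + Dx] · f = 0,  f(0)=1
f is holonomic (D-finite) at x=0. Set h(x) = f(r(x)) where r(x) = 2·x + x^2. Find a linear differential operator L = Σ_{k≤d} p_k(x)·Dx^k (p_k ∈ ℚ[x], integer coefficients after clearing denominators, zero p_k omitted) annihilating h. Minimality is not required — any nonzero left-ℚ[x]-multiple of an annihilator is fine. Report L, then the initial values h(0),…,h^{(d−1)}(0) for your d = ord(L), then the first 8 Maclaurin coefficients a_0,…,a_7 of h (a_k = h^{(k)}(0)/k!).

L = (-4 - 4·x) + Dx  (order 1).
h: a_k = 1, 4, 10, 56/3, 86/3, 568/15, 1996/45, 2960/63, …
ICs: h(0) = 1.

f: a_k = 1, 2, 2, 4/3, 2/3, 4/15, 4/45, 8/315, …
Change of var in L_f (x↦r) gives L₀.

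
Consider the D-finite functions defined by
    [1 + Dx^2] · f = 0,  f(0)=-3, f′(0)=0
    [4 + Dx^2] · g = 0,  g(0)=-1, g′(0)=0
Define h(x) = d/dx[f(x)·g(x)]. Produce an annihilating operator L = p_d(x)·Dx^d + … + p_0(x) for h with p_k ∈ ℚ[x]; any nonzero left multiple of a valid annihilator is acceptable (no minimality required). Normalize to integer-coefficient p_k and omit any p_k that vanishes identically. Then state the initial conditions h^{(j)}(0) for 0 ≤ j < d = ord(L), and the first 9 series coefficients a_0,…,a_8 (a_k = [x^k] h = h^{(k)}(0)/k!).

f: a_k = -3, 0, 3/2, 0, -1/8, 0, 1/240, 0, -1/13440, …
g: a_k = -1, 0, 2, 0, -2/3, 0, 4/45, 0, -2/315, …
Product ⇒ symmetric product L₀, ord ≤ 4.
Differentiate: ansatz ord ≤ ord L₀ ⇒ L.
L = 9 + 10·Dx^2 + Dx^4  (order 4).
h: a_k = 0, -15, 0, 41/2, 0, -73/8, 0, 3281/1680, 0, …
ICs: h(0) = 0, h′(0) = -15, h′′(0) = 0, h′′′(0) = 123.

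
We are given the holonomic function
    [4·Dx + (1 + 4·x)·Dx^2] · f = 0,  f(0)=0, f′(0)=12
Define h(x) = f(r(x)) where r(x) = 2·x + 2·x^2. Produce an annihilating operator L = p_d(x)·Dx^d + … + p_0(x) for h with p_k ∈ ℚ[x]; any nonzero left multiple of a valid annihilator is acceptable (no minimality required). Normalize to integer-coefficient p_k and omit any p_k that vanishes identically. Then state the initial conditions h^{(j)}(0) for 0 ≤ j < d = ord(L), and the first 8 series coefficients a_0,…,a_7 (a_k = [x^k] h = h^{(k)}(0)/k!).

f: a_k = 0, 12, -24, 64, -192, 3072/5, -2048, 49152/7, …
L₀ from L_f via x↦r, Dx↦r'^{-1}Dx.
L = (6 + 16·x + 16·x^2)·Dx + (1 + 10·x + 24·x^2 + 16·x^3)·Dx^2  (order 2).
h: a_k = 0, 24, -72, 320, -1632, 44544/5, -50688, 2076672/7, …
ICs: h(0) = 0, h′(0) = 24.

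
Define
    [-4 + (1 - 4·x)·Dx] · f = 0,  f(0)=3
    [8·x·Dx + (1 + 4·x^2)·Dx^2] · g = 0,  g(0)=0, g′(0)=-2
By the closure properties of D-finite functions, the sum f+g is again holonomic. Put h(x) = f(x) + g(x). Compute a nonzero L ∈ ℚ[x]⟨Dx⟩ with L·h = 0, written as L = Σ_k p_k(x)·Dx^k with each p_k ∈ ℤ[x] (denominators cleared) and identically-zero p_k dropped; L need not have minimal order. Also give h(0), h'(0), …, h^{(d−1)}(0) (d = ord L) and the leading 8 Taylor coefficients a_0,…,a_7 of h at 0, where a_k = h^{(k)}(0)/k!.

f: a_k = 3, 12, 48, 192, 768, 3072, 12288, 49152, …
g: a_k = 0, -2, 0, 8/3, 0, -32/5, 0, 128/7, …
Weyl lclm of L_f,L_g ⇒ L₀ (ord ≤ 3).
L = (-8 + 128·x + 96·x^2)·Dx + (13 - 8·x + 100·x^2 + 96·x^3)·Dx^2 + (-1 + 3·x + 12·x^3 + 16·x^4)·Dx^3  (order 3).
h: a_k = 3, 10, 48, 584/3, 768, 15328/5, 12288, 344192/7, …
ICs: h(0) = 3, h′(0) = 10, h′′(0) = 96.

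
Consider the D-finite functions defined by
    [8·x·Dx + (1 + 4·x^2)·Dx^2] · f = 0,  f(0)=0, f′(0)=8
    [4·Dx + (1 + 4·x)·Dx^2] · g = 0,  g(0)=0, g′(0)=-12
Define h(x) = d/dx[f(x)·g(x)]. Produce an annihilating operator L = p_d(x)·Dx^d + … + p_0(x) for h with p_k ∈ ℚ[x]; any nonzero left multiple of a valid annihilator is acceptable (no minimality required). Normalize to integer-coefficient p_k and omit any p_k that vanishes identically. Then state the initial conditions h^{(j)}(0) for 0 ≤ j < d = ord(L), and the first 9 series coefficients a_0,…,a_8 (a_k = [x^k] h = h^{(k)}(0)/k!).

f: a_k = 0, 8, 0, -32/3, 0, 128/5, 0, -512/7, 0, …
g: a_k = 0, -12, 24, -64, 192, -3072/5, 2048, -49152/7, 24576, …
f·g: L₀ = L_f ⊗_s L_g, ord ≤ 2·2.
h₀' ⇒ L via d/dx closure of L₀.
L = (96 + 640·x + 1408·x^2 + 7680·x^3 + 15360·x^4 + 26624·x^5 + 8192·x^7) + (24 + 320·x + 2656·x^2 + 9728·x^3 + 28160·x^4 + 47616·x^5 + 71680·x^6 + 6144·x^7 + 28672·x^8)·Dx + (12 + 104·x + 672·x^2 + 2976·x^3 + 8256·x^4 + 18048·x^5 + 24576·x^6 + 35328·x^7 + 6144·x^8 + 16384·x^9)·Dx^2 + (1 + 12·x + 68·x^2 + 256·x^3 + 696·x^4 + 1536·x^5 + 2688·x^6 + 3072·x^7 + 4224·x^8 + 1024·x^9 + 2048·x^10)·Dx^3  (order 3).
h: a_k = 0, -192, 576, -1536, 6400, -136192/5, 523264/5, -2015232/5, 56045568/35, …
ICs: h(0) = 0, h′(0) = -192, h′′(0) = 1152.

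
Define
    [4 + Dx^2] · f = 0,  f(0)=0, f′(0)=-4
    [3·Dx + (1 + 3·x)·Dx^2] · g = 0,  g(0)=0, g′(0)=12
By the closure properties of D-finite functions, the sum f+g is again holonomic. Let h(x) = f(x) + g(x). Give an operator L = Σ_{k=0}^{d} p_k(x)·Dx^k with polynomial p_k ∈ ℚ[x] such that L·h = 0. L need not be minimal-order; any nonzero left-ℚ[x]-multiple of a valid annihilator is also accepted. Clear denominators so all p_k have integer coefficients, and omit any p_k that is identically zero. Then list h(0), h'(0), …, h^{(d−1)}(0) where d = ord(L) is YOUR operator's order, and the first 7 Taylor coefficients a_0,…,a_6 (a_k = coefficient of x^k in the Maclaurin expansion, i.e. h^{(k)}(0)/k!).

f: a_k = 0, -4, 0, 8/3, 0, -8/15, 0, …
g: a_k = 0, 12, -18, 36, -81, 972/5, -486, …
h₀=f+g: left-lcm gives L₀, ord ≤ 4.
L = (348 + 144·x + 216·x^2)·Dx + (44 + 180·x + 216·x^2 + 216·x^3)·Dx^2 + (87 + 36·x + 54·x^2)·Dx^3 + (11 + 45·x + 54·x^2 + 54·x^3)·Dx^4  (order 4).
h: a_k = 0, 8, -18, 116/3, -81, 2908/15, -486, …
ICs: h(0) = 0, h′(0) = 8, h′′(0) = -36, h′′′(0) = 232.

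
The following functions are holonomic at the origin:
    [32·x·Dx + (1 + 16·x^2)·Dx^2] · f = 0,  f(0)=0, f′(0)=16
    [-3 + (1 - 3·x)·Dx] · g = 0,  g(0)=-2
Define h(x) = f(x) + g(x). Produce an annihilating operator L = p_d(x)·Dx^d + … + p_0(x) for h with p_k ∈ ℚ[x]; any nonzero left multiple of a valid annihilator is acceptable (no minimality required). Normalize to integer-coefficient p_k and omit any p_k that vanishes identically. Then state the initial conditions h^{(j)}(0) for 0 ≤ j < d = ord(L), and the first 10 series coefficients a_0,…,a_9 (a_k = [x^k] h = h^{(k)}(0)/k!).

L = (96 - 1152·x - 4608·x^2)·Dx + (-43 + 96·x - 240·x^2 - 4608·x^3)·Dx^2 + (3 + 7·x + 112·x^3 - 768·x^4)·Dx^3  (order 3).
h: a_k = -2, 10, -18, -418/3, -162, 1666/5, -1458, -96154/7, -13122, 694282/9, …
ICs: h(0) = -2, h′(0) = 10, h′′(0) = -36.

f: a_k = 0, 16, 0, -256/3, 0, 4096/5, 0, -65536/7, 0, 1048576/9, …
g: a_k = -2, -6, -18, -54, -162, -486, -1458, -4374, -13122, -39366, …
h₀=f+g: left-lcm gives L₀, ord ≤ 3.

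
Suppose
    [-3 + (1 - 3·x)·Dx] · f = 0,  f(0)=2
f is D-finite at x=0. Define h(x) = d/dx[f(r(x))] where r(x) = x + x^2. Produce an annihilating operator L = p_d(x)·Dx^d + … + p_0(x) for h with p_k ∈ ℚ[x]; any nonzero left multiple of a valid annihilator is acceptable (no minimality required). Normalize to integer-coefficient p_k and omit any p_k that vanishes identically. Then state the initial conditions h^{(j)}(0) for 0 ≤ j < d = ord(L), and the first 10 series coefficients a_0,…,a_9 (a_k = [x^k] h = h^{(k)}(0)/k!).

f: a_k = 2, 6, 18, 54, 162, 486, 1458, 4374, 13122, 39366, …
L₀ from L_f via x↦r, Dx↦r'^{-1}Dx.
h₀' ⇒ L via d/dx closure of L₀.
L = (8 + 18·x + 18·x^2) + (-1 + x + 9·x^2 + 6·x^3)·Dx  (order 1).
h: a_k = 6, 48, 270, 1368, 6480, 29484, 130410, 565056, 2410074, 10152540, …
ICs: h(0) = 6.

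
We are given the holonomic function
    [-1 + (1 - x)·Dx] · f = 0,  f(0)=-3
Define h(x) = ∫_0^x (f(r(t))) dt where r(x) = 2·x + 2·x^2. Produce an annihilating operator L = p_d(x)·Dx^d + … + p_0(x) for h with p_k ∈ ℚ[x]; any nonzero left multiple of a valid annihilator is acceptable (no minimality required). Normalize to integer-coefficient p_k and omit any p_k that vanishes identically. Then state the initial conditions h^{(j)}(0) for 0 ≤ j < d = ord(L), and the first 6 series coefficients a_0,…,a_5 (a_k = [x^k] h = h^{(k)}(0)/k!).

L = (2 + 4·x)·Dx + (-1 + 2·x + 2·x^2)·Dx^2  (order 2).
h: a_k = 0, -3, -3, -6, -12, -132/5, …
ICs: h(0) = 0, h′(0) = -3.

f: a_k = -3, -3, -3, -3, -3, -3, …
h₀=f(r): pull back L_f along r ⇒ L₀.
Integrate: L := L₀·Dx.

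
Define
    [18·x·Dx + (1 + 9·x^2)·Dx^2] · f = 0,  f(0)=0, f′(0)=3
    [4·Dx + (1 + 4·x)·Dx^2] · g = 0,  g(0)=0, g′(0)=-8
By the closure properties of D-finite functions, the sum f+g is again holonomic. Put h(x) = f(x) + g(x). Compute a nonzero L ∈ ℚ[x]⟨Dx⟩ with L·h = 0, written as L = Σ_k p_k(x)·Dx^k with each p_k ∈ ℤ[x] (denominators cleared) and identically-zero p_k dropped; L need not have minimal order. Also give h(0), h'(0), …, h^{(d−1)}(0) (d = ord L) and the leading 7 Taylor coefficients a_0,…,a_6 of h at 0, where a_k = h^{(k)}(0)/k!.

f: a_k = 0, 3, 0, -9, 0, 243/5, 0, …
g: a_k = 0, -8, 16, -128/3, 128, -2048/5, 4096/3, …
Weyl lclm of L_f,L_g ⇒ L₀ (ord ≤ 4).
L = (-36 - 432·x + 972·x^2 + 1296·x^3)·Dx + (-25 - 72·x - 189·x^2 + 1944·x^3 + 2592·x^4)·Dx^2 + (-2 + x + 36·x^2 + 81·x^3 + 486·x^4 + 648·x^5)·Dx^3  (order 3).
h: a_k = 0, -5, 16, -155/3, 128, -361, 4096/3, …
ICs: h(0) = 0, h′(0) = -5, h′′(0) = 32.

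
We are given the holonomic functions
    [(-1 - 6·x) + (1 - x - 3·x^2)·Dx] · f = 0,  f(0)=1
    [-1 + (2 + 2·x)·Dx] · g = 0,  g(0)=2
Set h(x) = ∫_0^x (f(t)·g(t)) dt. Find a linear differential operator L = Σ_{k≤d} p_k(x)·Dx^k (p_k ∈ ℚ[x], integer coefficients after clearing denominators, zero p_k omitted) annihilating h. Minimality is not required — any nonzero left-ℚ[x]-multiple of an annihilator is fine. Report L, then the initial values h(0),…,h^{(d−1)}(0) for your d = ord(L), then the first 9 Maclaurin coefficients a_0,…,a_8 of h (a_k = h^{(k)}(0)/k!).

f: a_k = 1, 1, 4, 7, 19, 40, 97, 217, 508, …
g: a_k = 2, 1, -1/4, 1/8, -5/64, 7/128, -21/512, 33/1024, -429/16384, …
f·g: L₀ = L_f ⊗_s L_g, ord ≤ 1·1.
Integrate: L := L₀·Dx.
L = (3 + 13·x + 9·x^2)·Dx + (-2 + 8·x^2 + 6·x^3)·Dx^2  (order 2).
h: a_k = 0, 2, 3/2, 35/12, 143/32, 2819/320, 12509/768, 117671/3584, 535591/8192, …
ICs: h(0) = 0, h′(0) = 2.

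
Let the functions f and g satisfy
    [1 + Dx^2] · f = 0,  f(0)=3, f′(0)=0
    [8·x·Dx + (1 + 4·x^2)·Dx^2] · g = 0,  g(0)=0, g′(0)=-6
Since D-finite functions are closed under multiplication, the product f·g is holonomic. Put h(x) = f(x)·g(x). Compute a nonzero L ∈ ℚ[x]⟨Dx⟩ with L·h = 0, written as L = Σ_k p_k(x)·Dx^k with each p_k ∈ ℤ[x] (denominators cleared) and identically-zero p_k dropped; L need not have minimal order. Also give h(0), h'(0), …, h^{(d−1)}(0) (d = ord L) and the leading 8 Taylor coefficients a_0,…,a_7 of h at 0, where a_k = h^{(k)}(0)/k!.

f: a_k = 3, 0, -3/2, 0, 1/8, 0, -1/240, 0, …
g: a_k = 0, -6, 0, 8, 0, -96/5, 0, 384/7, …
Sym-product of L_f,L_g gives L₀ (≤ ord 4).
L = (85 + 944·x^2 + 416·x^4 + 256·x^6 + 256·x^8) + (144·x + 704·x^3 + 768·x^5 + 1024·x^7)·Dx + (90 + 992·x^2 + 576·x^4 + 512·x^6 + 512·x^8)·Dx^2 + (144·x + 704·x^3 + 768·x^5 + 1024·x^7)·Dx^3 + (5 + 48·x^2 + 160·x^4 + 256·x^6 + 256·x^8)·Dx^4  (order 4).
h: a_k = 0, -18, 0, 33, 0, -1407/20, 0, 54431/280, …
ICs: h(0) = 0, h′(0) = -18, h′′(0) = 0, h′′′(0) = 198.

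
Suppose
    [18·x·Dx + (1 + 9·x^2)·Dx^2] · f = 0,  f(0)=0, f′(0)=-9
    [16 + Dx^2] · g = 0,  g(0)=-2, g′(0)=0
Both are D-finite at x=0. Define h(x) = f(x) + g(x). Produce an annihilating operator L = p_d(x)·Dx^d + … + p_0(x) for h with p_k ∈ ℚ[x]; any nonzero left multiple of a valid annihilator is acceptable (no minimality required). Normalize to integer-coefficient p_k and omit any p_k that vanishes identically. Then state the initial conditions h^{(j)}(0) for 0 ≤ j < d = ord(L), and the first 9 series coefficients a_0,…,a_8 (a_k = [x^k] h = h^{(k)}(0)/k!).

L = (-13248·x + 181440·x^3 + 186624·x^5)·Dx + (-16 + 6048·x^2 + 66096·x^4 + 93312·x^6)·Dx^2 + (-828·x + 11340·x^3 + 11664·x^5)·Dx^3 + (-1 + 378·x^2 + 4131·x^4 + 5832·x^6)·Dx^4  (order 4).
h: a_k = -2, -9, 16, 27, -64/3, -729/5, 512/45, 6561/7, -1024/315, …
ICs: h(0) = -2, h′(0) = -9, h′′(0) = 32, h′′′(0) = 162.

f: a_k = 0, -9, 0, 27, 0, -729/5, 0, 6561/7, 0, …
g: a_k = -2, 0, 16, 0, -64/3, 0, 512/45, 0, -1024/315, …
L₀ := lclm(L_f,L_g); ord L₀ ≤ 2+2.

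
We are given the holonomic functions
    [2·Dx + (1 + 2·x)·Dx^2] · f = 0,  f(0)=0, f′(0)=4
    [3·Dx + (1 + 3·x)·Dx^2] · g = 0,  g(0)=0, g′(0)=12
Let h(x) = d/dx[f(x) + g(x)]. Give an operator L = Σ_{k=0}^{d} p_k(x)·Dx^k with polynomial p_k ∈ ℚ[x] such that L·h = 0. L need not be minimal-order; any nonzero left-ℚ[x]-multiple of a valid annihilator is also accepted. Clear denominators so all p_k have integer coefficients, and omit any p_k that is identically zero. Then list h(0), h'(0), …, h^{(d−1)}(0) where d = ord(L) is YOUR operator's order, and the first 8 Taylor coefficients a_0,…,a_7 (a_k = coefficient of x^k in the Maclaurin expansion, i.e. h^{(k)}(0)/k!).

f: a_k = 0, 4, -4, 16/3, -8, 64/5, -64/3, 256/7, …
g: a_k = 0, 12, -18, 36, -81, 972/5, -486, 8748/7, …
f+g: L₀ = lclm(L_f,L_g), ord ≤ 2+2.
Derive L from L₀ (diff closure).
L = 12 + (10 + 24·x)·Dx + (1 + 5·x + 6·x^2)·Dx^2  (order 2).
h: a_k = 16, -44, 124, -356, 1036, -3044, 9004, -26756, …
ICs: h(0) = 16, h′(0) = -44.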